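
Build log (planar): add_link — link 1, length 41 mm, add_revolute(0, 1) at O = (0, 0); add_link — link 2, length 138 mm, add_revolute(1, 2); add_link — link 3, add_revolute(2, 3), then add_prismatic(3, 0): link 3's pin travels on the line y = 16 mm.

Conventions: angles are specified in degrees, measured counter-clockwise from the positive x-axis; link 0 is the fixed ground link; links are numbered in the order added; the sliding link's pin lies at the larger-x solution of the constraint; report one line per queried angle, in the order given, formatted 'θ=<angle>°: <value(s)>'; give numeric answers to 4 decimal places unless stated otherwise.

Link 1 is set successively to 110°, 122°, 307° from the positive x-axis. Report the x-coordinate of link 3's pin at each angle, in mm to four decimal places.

geometry: r = 41 mm, L = 138 mm, e = 16 mm
θ=110°: crank pin P = (r cos θ, r sin θ) = (-14.022826, 38.527397)
θ=110°: h = r sin θ − e = 38.527397 − 16 = 22.527397
θ=110°: x = r cos θ + √(L² − h²) = -14.022826 + 136.148876 = 122.126050
θ=122°: crank pin P = (r cos θ, r sin θ) = (-21.726690, 34.769972)
θ=122°: h = r sin θ − e = 34.769972 − 16 = 18.769972
θ=122°: x = r cos θ + √(L² − h²) = -21.726690 + 136.717549 = 114.990859
θ=307°: crank pin P = (r cos θ, r sin θ) = (24.674416, -32.744056)
θ=307°: h = r sin θ − e = -32.744056 − 16 = -48.744056
θ=307°: x = r cos θ + √(L² − h²) = 24.674416 + 129.104675 = 153.779091

θ=110°: 122.1260
θ=122°: 114.9909
θ=307°: 153.7791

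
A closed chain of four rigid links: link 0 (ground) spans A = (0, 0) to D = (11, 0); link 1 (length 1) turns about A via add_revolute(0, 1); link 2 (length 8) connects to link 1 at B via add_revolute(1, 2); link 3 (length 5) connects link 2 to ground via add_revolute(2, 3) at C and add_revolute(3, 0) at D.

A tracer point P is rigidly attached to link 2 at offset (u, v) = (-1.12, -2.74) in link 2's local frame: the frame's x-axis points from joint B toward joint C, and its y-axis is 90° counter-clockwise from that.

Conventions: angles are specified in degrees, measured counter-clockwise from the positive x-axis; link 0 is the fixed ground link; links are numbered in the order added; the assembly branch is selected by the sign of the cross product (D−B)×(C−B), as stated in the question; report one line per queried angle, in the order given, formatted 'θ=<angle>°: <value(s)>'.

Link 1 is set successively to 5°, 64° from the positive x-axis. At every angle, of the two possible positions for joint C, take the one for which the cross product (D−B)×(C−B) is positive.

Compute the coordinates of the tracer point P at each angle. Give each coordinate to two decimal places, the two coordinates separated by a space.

A=(0,0), D=(11.00,0)
θ=5°: B = A + 1.00·(cos5°, sin5°) = (0.9962, 0.0872)
θ=5°: |BD| = 10.0042
θ=5°: circle(B,8.00) ∩ circle(D,5.00): a=6.9513, h=3.9598
θ=5°:   candidates: C₊=(7.9817,3.9862) cross=39.614; C₋=(7.9127,-3.9330) cross=-39.614
θ=5°:   branch + wants cross > 0 → take C=(7.9817,3.9862) (cross=39.614)
θ=5°: ex = (C−B)/|BC| = (0.8732,0.4874); ey = (-0.4874,0.8732)
θ=5°: P = B + -1.12·ex + -2.74·ey = (1.3537,-2.8512)
θ=64°: B = A + 1.00·(cos64°, sin64°) = (0.4384, 0.8988)
θ=64°: |BD| = 10.5998
θ=64°: circle(B,8.00) ∩ circle(D,5.00): a=7.1396, h=3.6093
θ=64°:   candidates: C₊=(7.8583,3.8897) cross=38.257; C₋=(7.2462,-3.3028) cross=-38.257
θ=64°:   branch + wants cross > 0 → take C=(7.8583,3.8897) (cross=38.257)
θ=64°: ex = (C−B)/|BC| = (0.9275,0.3739); ey = (-0.3739,0.9275)
θ=64°: P = B + -1.12·ex + -2.74·ey = (0.4240,-2.0612)

θ=5°: 1.35 -2.85
θ=64°: 0.42 -2.06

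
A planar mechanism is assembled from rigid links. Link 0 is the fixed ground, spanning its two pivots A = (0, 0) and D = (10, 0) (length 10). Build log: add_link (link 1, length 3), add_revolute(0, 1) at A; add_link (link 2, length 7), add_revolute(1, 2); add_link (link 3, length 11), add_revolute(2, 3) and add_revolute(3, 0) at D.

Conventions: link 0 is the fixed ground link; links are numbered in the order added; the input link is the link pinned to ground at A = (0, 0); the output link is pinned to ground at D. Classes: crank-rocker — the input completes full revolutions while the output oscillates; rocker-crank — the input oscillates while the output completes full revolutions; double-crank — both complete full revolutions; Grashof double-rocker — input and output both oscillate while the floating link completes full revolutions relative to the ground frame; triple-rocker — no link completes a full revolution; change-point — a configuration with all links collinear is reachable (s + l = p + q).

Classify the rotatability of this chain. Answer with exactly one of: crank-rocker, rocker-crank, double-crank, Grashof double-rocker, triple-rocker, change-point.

lengths: ground=10, input=3, coupler=7, output=11
sorted: s=3 (shortest), l=11 (longest), p+q=17
s + l = 14 vs p + q = 17
s + l < p + q (Grashof) with shortest = input link → crank-rocker

crank-rocker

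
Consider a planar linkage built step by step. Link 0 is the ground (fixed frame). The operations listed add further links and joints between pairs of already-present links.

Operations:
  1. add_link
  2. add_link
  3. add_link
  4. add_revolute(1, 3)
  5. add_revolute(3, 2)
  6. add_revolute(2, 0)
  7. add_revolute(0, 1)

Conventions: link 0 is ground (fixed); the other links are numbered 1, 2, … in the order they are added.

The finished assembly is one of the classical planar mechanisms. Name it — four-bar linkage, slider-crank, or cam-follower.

links: 4 (incl. ground); joints: 4 revolute, 0 prismatic, 0 higher (cam) pair, forming one closed loop
4 links in a single 4R loop → four-bar linkage

four-bar linkage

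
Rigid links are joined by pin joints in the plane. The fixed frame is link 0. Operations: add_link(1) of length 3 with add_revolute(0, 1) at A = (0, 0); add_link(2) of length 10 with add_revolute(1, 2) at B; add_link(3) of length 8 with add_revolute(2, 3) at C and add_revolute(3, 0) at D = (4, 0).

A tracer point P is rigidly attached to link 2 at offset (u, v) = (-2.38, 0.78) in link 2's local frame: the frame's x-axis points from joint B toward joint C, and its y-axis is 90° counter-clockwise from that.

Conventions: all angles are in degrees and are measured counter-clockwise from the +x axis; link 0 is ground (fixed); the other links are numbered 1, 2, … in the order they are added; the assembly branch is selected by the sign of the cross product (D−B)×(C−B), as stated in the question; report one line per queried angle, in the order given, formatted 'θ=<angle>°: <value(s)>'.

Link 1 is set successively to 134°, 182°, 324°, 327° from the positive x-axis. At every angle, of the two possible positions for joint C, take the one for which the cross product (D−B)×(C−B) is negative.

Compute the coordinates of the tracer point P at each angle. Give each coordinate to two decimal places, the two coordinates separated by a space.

A=(0,0), D=(4.00,0)
θ=134°: B = A + 3.00·(cos134°, sin134°) = (-2.0840, 2.1580)
θ=134°: |BD| = 6.4554
θ=134°: circle(B,10.00) ∩ circle(D,8.00): a=6.0161, h=7.9879
θ=134°:   candidates: C₊=(6.2563,7.6752) cross=51.565; C₋=(0.9156,-7.3815) cross=-51.565
θ=134°:   branch - wants cross < 0 → take C=(0.9156,-7.3815) (cross=-51.565)
θ=134°: ex = (C−B)/|BC| = (0.3000,-0.9540); ey = (0.9540,0.3000)
θ=134°: P = B + -2.38·ex + 0.78·ey = (-2.0538,4.6624)
θ=182°: B = A + 3.00·(cos182°, sin182°) = (-2.9982, -0.1047)
θ=182°: |BD| = 6.9990
θ=182°: circle(B,10.00) ∩ circle(D,8.00): a=6.0713, h=7.9460
θ=182°:   candidates: C₊=(2.9536,7.9313) cross=55.614; C₋=(3.1913,-7.9590) cross=-55.614
θ=182°:   branch - wants cross < 0 → take C=(3.1913,-7.9590) (cross=-55.614)
θ=182°: ex = (C−B)/|BC| = (0.6189,-0.7854); ey = (0.7854,0.6189)
θ=182°: P = B + -2.38·ex + 0.78·ey = (-3.8586,2.2474)
θ=324°: B = A + 3.00·(cos324°, sin324°) = (2.4271, -1.7634)
θ=324°: |BD| = 2.3630
θ=324°: circle(B,10.00) ∩ circle(D,8.00): a=8.7990, h=4.7515
θ=324°:   candidates: C₊=(4.7385,7.9658) cross=11.228; C₋=(11.8301,1.6400) cross=-11.228
θ=324°:   branch - wants cross < 0 → take C=(11.8301,1.6400) (cross=-11.228)
θ=324°: ex = (C−B)/|BC| = (0.9403,0.3403); ey = (-0.3403,0.9403)
θ=324°: P = B + -2.38·ex + 0.78·ey = (-0.0763,-1.8399)
θ=327°: B = A + 3.00·(cos327°, sin327°) = (2.5160, -1.6339)
θ=327°: |BD| = 2.2072
θ=327°: circle(B,10.00) ∩ circle(D,8.00): a=9.2586, h=3.7787
θ=327°:   candidates: C₊=(5.9437,7.7603) cross=8.340; C₋=(11.5380,2.6793) cross=-8.340
θ=327°:   branch - wants cross < 0 → take C=(11.5380,2.6793) (cross=-8.340)
θ=327°: ex = (C−B)/|BC| = (0.9022,0.4313); ey = (-0.4313,0.9022)
θ=327°: P = B + -2.38·ex + 0.78·ey = (0.0323,-1.9567)

θ=134°: -2.05 4.66
θ=182°: -3.86 2.25
θ=324°: -0.08 -1.84
θ=327°: 0.03 -1.96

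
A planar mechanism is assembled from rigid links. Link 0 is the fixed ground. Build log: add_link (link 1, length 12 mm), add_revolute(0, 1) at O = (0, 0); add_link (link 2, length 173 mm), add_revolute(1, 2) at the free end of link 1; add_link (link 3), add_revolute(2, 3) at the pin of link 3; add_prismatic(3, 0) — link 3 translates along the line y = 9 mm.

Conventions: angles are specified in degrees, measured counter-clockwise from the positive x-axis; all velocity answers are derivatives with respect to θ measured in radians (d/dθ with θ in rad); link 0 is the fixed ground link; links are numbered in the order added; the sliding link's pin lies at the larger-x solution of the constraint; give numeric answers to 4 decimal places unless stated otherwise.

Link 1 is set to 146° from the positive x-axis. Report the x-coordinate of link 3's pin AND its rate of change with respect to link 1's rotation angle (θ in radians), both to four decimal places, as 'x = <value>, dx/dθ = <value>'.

geometry: r = 12 mm, L = 173 mm, e = 9 mm
crank pin P = (r cos θ, r sin θ) = (-9.948451, 6.710315)
h = r sin θ − e = 6.710315 − 9 = -2.289685
x = r cos θ + √(L² − h²) = -9.948451 + 172.984847 = 163.036396
dx/dθ = −r sin θ − h·r cos θ/√(L² − h²) (θ in radians; h = -2.289685) = -6.841996

x = 163.0364, dx/dθ = -6.8420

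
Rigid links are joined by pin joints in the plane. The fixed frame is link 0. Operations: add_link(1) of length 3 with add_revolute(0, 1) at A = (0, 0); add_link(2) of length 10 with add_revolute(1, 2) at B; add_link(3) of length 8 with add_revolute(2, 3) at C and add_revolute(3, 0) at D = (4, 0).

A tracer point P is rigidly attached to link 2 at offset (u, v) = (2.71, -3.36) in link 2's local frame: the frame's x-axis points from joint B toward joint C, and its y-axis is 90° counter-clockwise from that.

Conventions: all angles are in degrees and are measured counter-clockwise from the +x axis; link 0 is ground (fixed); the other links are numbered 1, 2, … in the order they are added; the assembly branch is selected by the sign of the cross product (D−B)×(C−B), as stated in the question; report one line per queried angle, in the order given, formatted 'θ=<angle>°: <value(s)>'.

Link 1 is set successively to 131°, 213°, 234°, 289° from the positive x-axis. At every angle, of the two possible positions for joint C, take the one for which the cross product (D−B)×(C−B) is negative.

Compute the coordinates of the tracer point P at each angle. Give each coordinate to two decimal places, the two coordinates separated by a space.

A=(0,0), D=(4.00,0)
θ=131°: B = A + 3.00·(cos131°, sin131°) = (-1.9682, 2.2641)
θ=131°: |BD| = 6.3832
θ=131°: circle(B,10.00) ∩ circle(D,8.00): a=6.0115, h=7.9914
θ=131°:   candidates: C₊=(6.4870,7.6036) cross=51.011; C₋=(0.8179,-7.3399) cross=-51.011
θ=131°:   branch - wants cross < 0 → take C=(0.8179,-7.3399) (cross=-51.011)
θ=131°: ex = (C−B)/|BC| = (0.2786,-0.9604); ey = (0.9604,0.2786)
θ=131°: P = B + 2.71·ex + -3.36·ey = (-4.4401,-1.2747)
θ=213°: B = A + 3.00·(cos213°, sin213°) = (-2.5160, -1.6339)
θ=213°: |BD| = 6.7177
θ=213°: circle(B,10.00) ∩ circle(D,8.00): a=6.0383, h=7.9711
θ=213°:   candidates: C₊=(1.4022,7.5665) cross=53.548; C₋=(5.2798,-7.8970) cross=-53.548
θ=213°:   branch - wants cross < 0 → take C=(5.2798,-7.8970) (cross=-53.548)
θ=213°: ex = (C−B)/|BC| = (0.7796,-0.6263); ey = (0.6263,0.7796)
θ=213°: P = B + 2.71·ex + -3.36·ey = (-2.5077,-5.9506)
θ=234°: B = A + 3.00·(cos234°, sin234°) = (-1.7634, -2.4271)
θ=234°: |BD| = 6.2535
θ=234°: circle(B,10.00) ∩ circle(D,8.00): a=6.0051, h=7.9961
θ=234°:   candidates: C₊=(0.6677,7.2729) cross=50.004; C₋=(6.8744,-7.4658) cross=-50.004
θ=234°:   branch - wants cross < 0 → take C=(6.8744,-7.4658) (cross=-50.004)
θ=234°: ex = (C−B)/|BC| = (0.8638,-0.5039); ey = (0.5039,0.8638)
θ=234°: P = B + 2.71·ex + -3.36·ey = (-1.1155,-6.6948)
θ=289°: B = A + 3.00·(cos289°, sin289°) = (0.9767, -2.8366)
θ=289°: |BD| = 4.1456
θ=289°: circle(B,10.00) ∩ circle(D,8.00): a=6.4147, h=7.6715
θ=289°:   candidates: C₊=(0.4058,7.1471) cross=31.803; C₋=(10.9038,-4.0420) cross=-31.803
θ=289°:   branch - wants cross < 0 → take C=(10.9038,-4.0420) (cross=-31.803)
θ=289°: ex = (C−B)/|BC| = (0.9927,-0.1205); ey = (0.1205,0.9927)
θ=289°: P = B + 2.71·ex + -3.36·ey = (3.2619,-6.4987)

θ=131°: -4.44 -1.27
θ=213°: -2.51 -5.95
θ=234°: -1.12 -6.69
θ=289°: 3.26 -6.50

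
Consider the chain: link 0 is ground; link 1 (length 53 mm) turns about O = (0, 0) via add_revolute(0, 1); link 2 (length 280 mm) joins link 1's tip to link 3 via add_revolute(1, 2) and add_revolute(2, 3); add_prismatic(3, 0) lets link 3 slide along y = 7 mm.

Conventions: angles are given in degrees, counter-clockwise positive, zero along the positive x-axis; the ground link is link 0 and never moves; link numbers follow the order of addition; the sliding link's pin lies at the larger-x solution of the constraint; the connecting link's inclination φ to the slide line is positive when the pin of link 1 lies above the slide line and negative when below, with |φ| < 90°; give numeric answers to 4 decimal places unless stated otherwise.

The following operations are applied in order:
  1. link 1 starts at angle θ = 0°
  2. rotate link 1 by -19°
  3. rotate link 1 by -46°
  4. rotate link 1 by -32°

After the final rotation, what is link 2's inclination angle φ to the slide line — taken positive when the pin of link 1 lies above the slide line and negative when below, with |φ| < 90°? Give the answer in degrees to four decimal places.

geometry: r = 53 mm, L = 280 mm, e = 7 mm; θ starts at 0°
rotate link 1 by -19°: θ ← 0° -19° = -19°
rotate link 1 by -46°: θ ← -19° -46° = -65°
rotate link 1 by -32°: θ ← -65° -32° = -97°
h = r sin θ − e = -52.604946 − 7 = -59.604946
sin φ = h / L = -59.604946 / 280 = -0.21287481
φ = arcsin(-0.21287481) = -12.290877°

-12.2909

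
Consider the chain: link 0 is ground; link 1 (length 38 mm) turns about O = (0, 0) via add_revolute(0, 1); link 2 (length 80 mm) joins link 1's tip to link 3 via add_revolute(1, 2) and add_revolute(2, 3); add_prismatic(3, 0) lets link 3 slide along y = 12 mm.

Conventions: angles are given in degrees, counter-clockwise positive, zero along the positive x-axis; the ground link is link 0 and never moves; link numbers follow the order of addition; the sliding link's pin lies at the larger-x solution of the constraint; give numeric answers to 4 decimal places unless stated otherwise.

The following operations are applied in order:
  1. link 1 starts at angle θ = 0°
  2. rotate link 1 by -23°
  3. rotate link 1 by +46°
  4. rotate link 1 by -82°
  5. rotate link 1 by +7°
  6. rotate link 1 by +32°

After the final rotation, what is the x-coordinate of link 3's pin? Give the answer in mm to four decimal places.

geometry: r = 38 mm, L = 80 mm, e = 12 mm; θ starts at 0°
rotate link 1 by -23°: θ ← 0° -23° = -23°
rotate link 1 by +46°: θ ← -23° +46° = 23°
rotate link 1 by -82°: θ ← 23° -82° = -59°
rotate link 1 by +7°: θ ← -59° +7° = -52°
rotate link 1 by +32°: θ ← -52° +32° = -20°
crank pin P = (r cos θ, r sin θ) = (35.708320, -12.996765)
h = r sin θ − e = -12.996765 − 12 = -24.996765
x = r cos θ + √(L² − h²) = 35.708320 + 75.994485 = 111.702804

111.7028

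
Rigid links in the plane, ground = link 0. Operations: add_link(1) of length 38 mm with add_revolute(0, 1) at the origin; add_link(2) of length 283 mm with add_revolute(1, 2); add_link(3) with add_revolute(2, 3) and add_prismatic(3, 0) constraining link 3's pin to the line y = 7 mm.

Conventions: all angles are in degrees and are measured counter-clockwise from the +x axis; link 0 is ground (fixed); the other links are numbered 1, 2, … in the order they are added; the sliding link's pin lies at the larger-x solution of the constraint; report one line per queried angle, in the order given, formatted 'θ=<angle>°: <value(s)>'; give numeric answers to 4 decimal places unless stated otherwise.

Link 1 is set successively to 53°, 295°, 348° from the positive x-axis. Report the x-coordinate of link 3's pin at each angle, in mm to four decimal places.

geometry: r = 38 mm, L = 283 mm, e = 7 mm
θ=53°: crank pin P = (r cos θ, r sin θ) = (22.868971, 30.348149)
θ=53°: h = r sin θ − e = 30.348149 − 7 = 23.348149
θ=53°: x = r cos θ + √(L² − h²) = 22.868971 + 282.035218 = 304.904188
θ=295°: crank pin P = (r cos θ, r sin θ) = (16.059494, -34.439696)
θ=295°: h = r sin θ − e = -34.439696 − 7 = -41.439696
θ=295°: x = r cos θ + √(L² − h²) = 16.059494 + 279.949552 = 296.009046
θ=348°: crank pin P = (r cos θ, r sin θ) = (37.169609, -7.900644)
θ=348°: h = r sin θ − e = -7.900644 − 7 = -14.900644
θ=348°: x = r cos θ + √(L² − h²) = 37.169609 + 282.607450 = 319.777059

θ=53°: 304.9042
θ=295°: 296.0090
θ=348°: 319.7771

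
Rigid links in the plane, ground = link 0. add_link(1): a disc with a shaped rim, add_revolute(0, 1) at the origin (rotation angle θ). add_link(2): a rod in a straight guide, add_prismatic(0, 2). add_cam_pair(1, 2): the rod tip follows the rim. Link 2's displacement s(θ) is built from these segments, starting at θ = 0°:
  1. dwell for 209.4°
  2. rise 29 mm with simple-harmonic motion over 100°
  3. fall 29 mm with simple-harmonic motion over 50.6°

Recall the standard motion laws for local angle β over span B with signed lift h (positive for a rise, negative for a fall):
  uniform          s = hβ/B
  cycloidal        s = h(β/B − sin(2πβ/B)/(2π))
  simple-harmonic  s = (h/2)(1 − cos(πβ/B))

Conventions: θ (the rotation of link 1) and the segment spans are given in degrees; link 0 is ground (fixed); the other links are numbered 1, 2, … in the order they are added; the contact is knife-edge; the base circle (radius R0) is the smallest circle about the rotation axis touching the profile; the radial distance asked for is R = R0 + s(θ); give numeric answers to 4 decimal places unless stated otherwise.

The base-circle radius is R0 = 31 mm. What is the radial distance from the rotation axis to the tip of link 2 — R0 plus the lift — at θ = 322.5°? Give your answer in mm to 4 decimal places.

segment 1 (0° to 209.4°, dwell): s unchanged at 0.0000
segment 2 (209.4° to 309.4°, simple-harmonic, h = 29) is passed completely: s = 0.0000 + (29) = 29.0000
θ = 322.5° falls in segment 3 (309.4° to 360°, simple-harmonic, h = -29): β = 322.5 − 309.4 = 13.1°, B = 50.6°; Δs = -29/2·(1 − cos(π·0.2589)) = -4.5374; s = 29.0000 − 4.5374 = 24.4626
R = R0 + s = 31 + 24.4626 = 55.4626

55.4626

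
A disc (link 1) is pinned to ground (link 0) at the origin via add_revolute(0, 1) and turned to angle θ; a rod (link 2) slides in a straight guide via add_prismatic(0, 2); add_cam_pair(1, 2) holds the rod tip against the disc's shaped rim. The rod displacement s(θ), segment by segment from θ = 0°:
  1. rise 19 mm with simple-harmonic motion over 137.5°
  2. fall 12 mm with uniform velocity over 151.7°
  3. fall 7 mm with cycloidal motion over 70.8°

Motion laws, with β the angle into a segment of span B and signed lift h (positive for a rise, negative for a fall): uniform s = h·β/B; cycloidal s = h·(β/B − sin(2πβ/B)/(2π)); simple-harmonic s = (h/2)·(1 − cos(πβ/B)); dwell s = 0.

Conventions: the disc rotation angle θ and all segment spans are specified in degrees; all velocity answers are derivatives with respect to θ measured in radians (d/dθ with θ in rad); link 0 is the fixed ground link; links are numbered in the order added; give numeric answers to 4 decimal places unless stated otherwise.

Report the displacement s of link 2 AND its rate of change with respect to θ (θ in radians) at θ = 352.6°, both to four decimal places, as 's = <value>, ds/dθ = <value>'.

segment 1 (0° to 137.5°, simple-harmonic, h = 19) is passed completely: s = 0.0000 + (19) = 19.0000
segment 2 (137.5° to 289.2°, uniform, h = -12) is passed completely: s = 19.0000 + (-12) = 7.0000
θ = 352.6° falls in segment 3 (289.2° to 360°, cycloidal, h = -7): β = 352.6 − 289.2 = 63.4°, B = 70.8°; Δs = -7·(0.8955 − sin(2π·0.8955)/(2π)) = -6.9485; s = 7.0000 − 6.9485 = 0.0515
velocity in seg [289.2°–360°] (cycloidal), θ in radians: β = 63.4° = 1.1065 rad, B = 70.8° = 1.2357 rad; ds/dθ = (h/B)(1 − cos(2πβ/B)) = ((-7)/1.2357)(1 − cos(2π·0.8955)) = -1.178282 mm/rad

s = 0.0515, ds/dθ = -1.1783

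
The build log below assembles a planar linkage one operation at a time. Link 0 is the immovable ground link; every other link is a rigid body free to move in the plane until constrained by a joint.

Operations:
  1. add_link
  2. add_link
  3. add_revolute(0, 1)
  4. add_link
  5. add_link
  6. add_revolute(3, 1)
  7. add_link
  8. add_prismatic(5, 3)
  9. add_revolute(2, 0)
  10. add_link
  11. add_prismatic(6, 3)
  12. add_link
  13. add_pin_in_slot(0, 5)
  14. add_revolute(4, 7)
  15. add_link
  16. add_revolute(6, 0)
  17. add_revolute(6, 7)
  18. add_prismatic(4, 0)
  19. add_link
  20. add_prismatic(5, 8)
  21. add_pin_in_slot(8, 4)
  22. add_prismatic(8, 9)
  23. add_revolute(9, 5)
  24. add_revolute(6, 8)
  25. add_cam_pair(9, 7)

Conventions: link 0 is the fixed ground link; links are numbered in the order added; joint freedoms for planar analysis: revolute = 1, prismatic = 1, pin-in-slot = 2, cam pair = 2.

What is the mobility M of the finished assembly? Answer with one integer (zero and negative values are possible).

link 0 = ground. State L|J1|J2 = 1|0|0
+link1  2|0|0
+link2  3|0|0
R(0,1) f=1→J1  3|1|0
+link3  4|1|0
+link4  5|1|0
R(3,1) f=1→J1  5|2|0
+link5  6|2|0
P(5,3) f=1→J1  6|3|0
R(2,0) f=1→J1  6|4|0
+link6  7|4|0
P(6,3) f=1→J1  7|5|0
+link7  8|5|0
PS(0,5) f=2→J2  8|5|1
R(4,7) f=1→J1  8|6|1
+link8  9|6|1
R(6,0) f=1→J1  9|7|1
R(6,7) f=1→J1  9|8|1
P(4,0) f=1→J1  9|9|1
+link9  10|9|1
P(5,8) f=1→J1  10|10|1
PS(8,4) f=2→J2  10|10|2
P(8,9) f=1→J1  10|11|2
R(9,5) f=1→J1  10|12|2
R(6,8) f=1→J1  10|13|2
C(9,7) f=2→J2  10|13|3
M = 3(10−1)−2·13−3 = 27−26−3 = -2

M = -2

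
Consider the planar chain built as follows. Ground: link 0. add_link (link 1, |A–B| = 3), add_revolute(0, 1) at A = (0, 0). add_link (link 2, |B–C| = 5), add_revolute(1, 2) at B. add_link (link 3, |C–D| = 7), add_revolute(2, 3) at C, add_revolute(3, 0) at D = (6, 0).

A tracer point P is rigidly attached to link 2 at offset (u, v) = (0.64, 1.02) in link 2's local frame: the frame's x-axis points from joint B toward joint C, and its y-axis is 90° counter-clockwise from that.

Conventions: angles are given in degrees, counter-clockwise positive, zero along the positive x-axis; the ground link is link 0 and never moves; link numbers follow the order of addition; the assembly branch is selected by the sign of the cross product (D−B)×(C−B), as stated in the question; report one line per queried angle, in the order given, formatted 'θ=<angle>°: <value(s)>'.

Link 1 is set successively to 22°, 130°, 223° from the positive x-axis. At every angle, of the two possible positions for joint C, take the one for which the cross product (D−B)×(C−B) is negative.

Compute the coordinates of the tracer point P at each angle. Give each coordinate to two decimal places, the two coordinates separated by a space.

A=(0,0), D=(6.00,0)
θ=22°: B = A + 3.00·(cos22°, sin22°) = (2.7816, 1.1238)
θ=22°: |BD| = 3.4090
θ=22°: circle(B,5.00) ∩ circle(D,7.00): a=-1.8156, h=4.6587
θ=22°:   candidates: C₊=(2.6033,6.1206) cross=15.882; C₋=(-0.4683,-2.6760) cross=-15.882
θ=22°:   branch - wants cross < 0 → take C=(-0.4683,-2.6760) (cross=-15.882)
θ=22°: ex = (C−B)/|BC| = (-0.6500,-0.7600); ey = (0.7600,-0.6500)
θ=22°: P = B + 0.64·ex + 1.02·ey = (3.1407,-0.0255)
θ=130°: B = A + 3.00·(cos130°, sin130°) = (-1.9284, 2.2981)
θ=130°: |BD| = 8.2547
θ=130°: circle(B,5.00) ∩ circle(D,7.00): a=2.6736, h=4.2251
θ=130°:   candidates: C₊=(1.8159,5.6119) cross=34.877; C₋=(-0.5367,-2.5043) cross=-34.877
θ=130°:   branch - wants cross < 0 → take C=(-0.5367,-2.5043) (cross=-34.877)
θ=130°: ex = (C−B)/|BC| = (0.2783,-0.9605); ey = (0.9605,0.2783)
θ=130°: P = B + 0.64·ex + 1.02·ey = (-0.7705,1.9673)
θ=223°: B = A + 3.00·(cos223°, sin223°) = (-2.1941, -2.0460)
θ=223°: |BD| = 8.4456
θ=223°: circle(B,5.00) ∩ circle(D,7.00): a=2.8020, h=4.1411
θ=223°:   candidates: C₊=(-0.4788,2.6506) cross=34.975; C₋=(1.5276,-5.3850) cross=-34.975
θ=223°:   branch - wants cross < 0 → take C=(1.5276,-5.3850) (cross=-34.975)
θ=223°: ex = (C−B)/|BC| = (0.7443,-0.6678); ey = (0.6678,0.7443)
θ=223°: P = B + 0.64·ex + 1.02·ey = (-1.0365,-1.7142)

θ=22°: 3.14 -0.03
θ=130°: -0.77 1.97
θ=223°: -1.04 -1.71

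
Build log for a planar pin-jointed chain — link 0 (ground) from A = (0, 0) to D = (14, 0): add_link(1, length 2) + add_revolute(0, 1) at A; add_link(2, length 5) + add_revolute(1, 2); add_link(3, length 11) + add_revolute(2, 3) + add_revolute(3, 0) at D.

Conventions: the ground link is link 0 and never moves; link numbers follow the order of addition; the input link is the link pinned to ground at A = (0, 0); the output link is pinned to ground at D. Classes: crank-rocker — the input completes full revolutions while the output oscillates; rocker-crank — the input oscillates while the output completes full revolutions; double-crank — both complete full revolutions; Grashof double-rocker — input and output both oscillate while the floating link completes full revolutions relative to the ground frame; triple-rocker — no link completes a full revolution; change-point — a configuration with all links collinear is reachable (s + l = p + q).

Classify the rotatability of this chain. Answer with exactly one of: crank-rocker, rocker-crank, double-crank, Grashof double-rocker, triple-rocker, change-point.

lengths: ground=14, input=2, coupler=5, output=11
sorted: s=2 (shortest), l=14 (longest), p+q=16
s + l = 16 vs p + q = 16
s + l = p + q → change-point (collinear configuration reachable)

change-point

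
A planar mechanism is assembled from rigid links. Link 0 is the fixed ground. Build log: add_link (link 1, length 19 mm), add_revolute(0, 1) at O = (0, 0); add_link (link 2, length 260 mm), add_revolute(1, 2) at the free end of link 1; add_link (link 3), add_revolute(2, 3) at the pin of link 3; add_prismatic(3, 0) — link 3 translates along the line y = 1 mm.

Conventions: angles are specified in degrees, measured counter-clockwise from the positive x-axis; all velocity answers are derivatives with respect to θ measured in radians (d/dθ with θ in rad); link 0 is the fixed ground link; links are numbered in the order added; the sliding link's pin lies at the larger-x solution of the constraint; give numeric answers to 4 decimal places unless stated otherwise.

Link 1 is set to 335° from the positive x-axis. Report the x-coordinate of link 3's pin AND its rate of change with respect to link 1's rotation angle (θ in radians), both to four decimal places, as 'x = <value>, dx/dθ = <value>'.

geometry: r = 19 mm, L = 260 mm, e = 1 mm
crank pin P = (r cos θ, r sin θ) = (17.219848, -8.029747)
h = r sin θ − e = -8.029747 − 1 = -9.029747
x = r cos θ + √(L² − h²) = 17.219848 + 259.843152 = 277.063000
dx/dθ = −r sin θ − h·r cos θ/√(L² − h²) (θ in radians; h = -9.029747) = 8.628150

x = 277.0630, dx/dθ = 8.6281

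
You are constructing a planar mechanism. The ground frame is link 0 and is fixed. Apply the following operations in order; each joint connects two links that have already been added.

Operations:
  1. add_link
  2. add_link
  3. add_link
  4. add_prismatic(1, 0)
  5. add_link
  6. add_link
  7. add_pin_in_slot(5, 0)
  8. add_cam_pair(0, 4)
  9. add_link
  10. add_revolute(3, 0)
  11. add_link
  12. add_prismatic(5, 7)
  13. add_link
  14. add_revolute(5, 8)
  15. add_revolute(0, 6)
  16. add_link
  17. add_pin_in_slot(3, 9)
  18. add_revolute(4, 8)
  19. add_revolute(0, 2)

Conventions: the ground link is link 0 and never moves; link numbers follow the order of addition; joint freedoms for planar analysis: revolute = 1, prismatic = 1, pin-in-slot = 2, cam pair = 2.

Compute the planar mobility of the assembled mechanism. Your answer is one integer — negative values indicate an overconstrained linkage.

L=1 J1=0 J2=0
add link → L=2 J1=0 J2=0
add link → L=3 J1=0 J2=0
add link → L=4 J1=0 J2=0
P@1,0 dof=1 J1 → L=4 J1=1 J2=0
add link → L=5 J1=1 J2=0
add link → L=6 J1=1 J2=0
PS@5,0 dof=2 J2 → L=6 J1=1 J2=1
C@0,4 dof=2 J2 → L=6 J1=1 J2=2
add link → L=7 J1=1 J2=2
R@3,0 dof=1 J1 → L=7 J1=2 J2=2
add link → L=8 J1=2 J2=2
P@5,7 dof=1 J1 → L=8 J1=3 J2=2
add link → L=9 J1=3 J2=2
R@5,8 dof=1 J1 → L=9 J1=4 J2=2
R@0,6 dof=1 J1 → L=9 J1=5 J2=2
add link → L=10 J1=5 J2=2
PS@3,9 dof=2 J2 → L=10 J1=5 J2=3
R@4,8 dof=1 J1 → L=10 J1=6 J2=3
R@0,2 dof=1 J1 → L=10 J1=7 J2=3
M=3(L−1)−2J1−J2=3·9−2·7−3=10

M = 10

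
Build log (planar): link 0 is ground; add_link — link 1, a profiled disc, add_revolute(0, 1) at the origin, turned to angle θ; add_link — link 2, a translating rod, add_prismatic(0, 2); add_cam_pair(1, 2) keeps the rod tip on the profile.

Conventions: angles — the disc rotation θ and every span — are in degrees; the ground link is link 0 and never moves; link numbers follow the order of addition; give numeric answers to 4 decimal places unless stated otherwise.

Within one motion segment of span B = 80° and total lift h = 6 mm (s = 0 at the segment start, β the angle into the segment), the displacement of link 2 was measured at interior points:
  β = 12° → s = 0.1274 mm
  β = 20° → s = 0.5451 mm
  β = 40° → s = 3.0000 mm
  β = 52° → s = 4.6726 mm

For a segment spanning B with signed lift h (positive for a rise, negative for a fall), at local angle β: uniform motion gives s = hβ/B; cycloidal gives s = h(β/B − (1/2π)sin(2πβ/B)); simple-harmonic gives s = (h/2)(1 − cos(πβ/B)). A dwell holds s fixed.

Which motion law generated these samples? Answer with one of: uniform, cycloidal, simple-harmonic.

candidates at β/B = r: uniform s = h·r (linear in β); cycloidal s = h·(r − sin(2πr)/(2π)); simple-harmonic s = (h/2)(1 − cos(πr))
β=12°: printed 0.1274 | uniform 0.9000, cycloidal 0.1274, simple-harmonic 0.3270
β=20°: printed 0.5451 | uniform 1.5000, cycloidal 0.5451, simple-harmonic 0.8787
β=40°: printed 3.0000 | uniform 3.0000, cycloidal 3.0000, simple-harmonic 3.0000
β=52°: printed 4.6726 | uniform 3.9000, cycloidal 4.6726, simple-harmonic 4.3620
only one law matches every sample → cycloidal

cycloidal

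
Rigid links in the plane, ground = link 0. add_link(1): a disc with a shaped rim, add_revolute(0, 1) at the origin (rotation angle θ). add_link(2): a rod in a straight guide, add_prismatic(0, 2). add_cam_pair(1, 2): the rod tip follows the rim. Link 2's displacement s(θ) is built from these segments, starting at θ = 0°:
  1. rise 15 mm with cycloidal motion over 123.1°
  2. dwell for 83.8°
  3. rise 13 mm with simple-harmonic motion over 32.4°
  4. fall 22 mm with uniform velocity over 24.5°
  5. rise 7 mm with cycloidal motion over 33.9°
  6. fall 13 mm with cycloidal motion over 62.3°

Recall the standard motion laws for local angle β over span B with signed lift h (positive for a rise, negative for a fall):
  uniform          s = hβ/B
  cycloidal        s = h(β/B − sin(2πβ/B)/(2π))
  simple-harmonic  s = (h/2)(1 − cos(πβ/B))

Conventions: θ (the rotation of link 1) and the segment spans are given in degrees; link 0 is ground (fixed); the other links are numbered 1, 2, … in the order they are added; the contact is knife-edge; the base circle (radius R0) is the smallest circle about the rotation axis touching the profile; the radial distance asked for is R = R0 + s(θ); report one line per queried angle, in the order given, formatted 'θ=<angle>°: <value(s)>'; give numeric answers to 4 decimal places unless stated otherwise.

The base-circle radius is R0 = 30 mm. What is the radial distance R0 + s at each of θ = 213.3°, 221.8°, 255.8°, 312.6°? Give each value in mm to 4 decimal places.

segment 1 (0° to 123.1°, cycloidal, h = 15) is passed completely: s = 0.0000 + (15) = 15.0000
segment 2 (123.1° to 206.9°, dwell): s unchanged at 15.0000
θ = 213.3° falls in segment 3 (206.9° to 239.3°, simple-harmonic, h = 13): β = 213.3 − 206.9 = 6.4°, B = 32.4°; Δs = 13/2·(1 − cos(π·0.1975)) = 1.2119; s = 15.0000 + 1.2119 = 16.2119
θ = 221.8° falls in segment 3 (206.9° to 239.3°, simple-harmonic, h = 13): β = 221.8 − 206.9 = 14.9°, B = 32.4°; Δs = 13/2·(1 − cos(π·0.4599)) = 5.6828; s = 15.0000 + 5.6828 = 20.6828
segment 3 (206.9° to 239.3°, simple-harmonic, h = 13) is passed completely: s = 15.0000 + (13) = 28.0000
θ = 255.8° falls in segment 4 (239.3° to 263.8°, uniform, h = -22): β = 255.8 − 239.3 = 16.5°, B = 24.5°; Δs = -22·16.5/24.5 = -14.8163; s = 28.0000 − 14.8163 = 13.1837
segment 4 (239.3° to 263.8°, uniform, h = -22) is passed completely: s = 28.0000 + (-22) = 6.0000
segment 5 (263.8° to 297.7°, cycloidal, h = 7) is passed completely: s = 6.0000 + (7) = 13.0000
θ = 312.6° falls in segment 6 (297.7° to 360°, cycloidal, h = -13): β = 312.6 − 297.7 = 14.9°, B = 62.3°; Δs = -13·(0.2392 − sin(2π·0.2392)/(2π)) = -1.0449; s = 13.0000 − 1.0449 = 11.9551
θ=213.3°: R = R0 + s = 30 + 16.2119 = 46.2119
θ=221.8°: R = R0 + s = 30 + 20.6828 = 50.6828
θ=255.8°: R = R0 + s = 30 + 13.1837 = 43.1837
θ=312.6°: R = R0 + s = 30 + 11.9551 = 41.9551

θ=213.3°: 46.2119
θ=221.8°: 50.6828
θ=255.8°: 43.1837
θ=312.6°: 41.9551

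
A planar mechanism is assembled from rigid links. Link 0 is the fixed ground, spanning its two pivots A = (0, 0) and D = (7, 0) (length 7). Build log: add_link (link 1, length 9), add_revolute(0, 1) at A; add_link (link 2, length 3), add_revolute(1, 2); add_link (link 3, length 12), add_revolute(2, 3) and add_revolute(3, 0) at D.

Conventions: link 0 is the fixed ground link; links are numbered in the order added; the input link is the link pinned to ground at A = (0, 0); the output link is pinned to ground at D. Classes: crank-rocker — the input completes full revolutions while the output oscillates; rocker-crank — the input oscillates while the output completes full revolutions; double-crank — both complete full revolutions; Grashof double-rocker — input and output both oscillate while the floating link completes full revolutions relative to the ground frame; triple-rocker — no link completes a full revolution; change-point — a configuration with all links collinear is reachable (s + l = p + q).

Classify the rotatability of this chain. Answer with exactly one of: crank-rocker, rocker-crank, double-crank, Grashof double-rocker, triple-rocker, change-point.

lengths: ground=7, input=9, coupler=3, output=12
sorted: s=3 (shortest), l=12 (longest), p+q=16
s + l = 15 vs p + q = 16
s + l < p + q (Grashof) with shortest = coupler link → Grashof double-rocker

Grashof double-rocker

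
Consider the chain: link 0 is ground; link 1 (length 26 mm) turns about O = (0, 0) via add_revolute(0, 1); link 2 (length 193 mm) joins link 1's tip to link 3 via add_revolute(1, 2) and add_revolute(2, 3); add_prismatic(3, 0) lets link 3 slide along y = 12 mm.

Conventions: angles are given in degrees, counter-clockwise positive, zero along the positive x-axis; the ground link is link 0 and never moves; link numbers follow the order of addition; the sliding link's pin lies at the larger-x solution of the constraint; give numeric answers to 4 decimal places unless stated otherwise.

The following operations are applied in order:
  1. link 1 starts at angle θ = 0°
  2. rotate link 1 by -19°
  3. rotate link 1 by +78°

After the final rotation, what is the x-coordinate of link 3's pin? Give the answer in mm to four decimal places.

geometry: r = 26 mm, L = 193 mm, e = 12 mm; θ starts at 0°
rotate link 1 by -19°: θ ← 0° -19° = -19°
rotate link 1 by +78°: θ ← -19° +78° = 59°
crank pin P = (r cos θ, r sin θ) = (13.390990, 22.286350)
h = r sin θ − e = 22.286350 − 12 = 10.286350
x = r cos θ + √(L² − h²) = 13.390990 + 192.725688 = 206.116678

206.1167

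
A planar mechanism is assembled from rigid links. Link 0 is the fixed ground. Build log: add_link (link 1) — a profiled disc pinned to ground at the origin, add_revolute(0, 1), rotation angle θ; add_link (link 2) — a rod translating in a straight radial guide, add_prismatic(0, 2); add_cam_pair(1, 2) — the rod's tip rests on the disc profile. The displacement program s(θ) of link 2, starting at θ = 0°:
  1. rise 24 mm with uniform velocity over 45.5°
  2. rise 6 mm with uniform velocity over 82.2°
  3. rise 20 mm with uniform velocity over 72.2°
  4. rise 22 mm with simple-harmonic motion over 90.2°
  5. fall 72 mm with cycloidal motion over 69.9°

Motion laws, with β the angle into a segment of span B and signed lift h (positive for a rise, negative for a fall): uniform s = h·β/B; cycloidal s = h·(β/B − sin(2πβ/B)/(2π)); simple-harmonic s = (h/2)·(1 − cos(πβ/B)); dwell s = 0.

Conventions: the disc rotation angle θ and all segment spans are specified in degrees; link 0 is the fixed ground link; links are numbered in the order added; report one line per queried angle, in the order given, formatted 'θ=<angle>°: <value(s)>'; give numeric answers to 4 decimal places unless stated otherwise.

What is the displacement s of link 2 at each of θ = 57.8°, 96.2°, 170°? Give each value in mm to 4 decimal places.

seg 1 [0°–45.5°] uniform, h=24: full span → s += 24 → s = 24.0000
seg 2 [45.5°–127.7°] uniform, h=6: θ=57.8° here. β=12.3, B=82.2. 6·12.3/82.2 = 0.8978 → s = 24.8978
seg 2 [45.5°–127.7°] uniform, h=6: θ=96.2° here. β=50.7, B=82.2. 6·50.7/82.2 = 3.7007 → s = 27.7007
seg 2 [45.5°–127.7°] uniform, h=6: full span → s += 6 → s = 30.0000
seg 3 [127.7°–199.9°] uniform, h=20: θ=170° here. β=42.3, B=72.2. 20·42.3/72.2 = 11.7175 → s = 41.7175

θ=57.8°: 24.8978
θ=96.2°: 27.7007
θ=170°: 41.7175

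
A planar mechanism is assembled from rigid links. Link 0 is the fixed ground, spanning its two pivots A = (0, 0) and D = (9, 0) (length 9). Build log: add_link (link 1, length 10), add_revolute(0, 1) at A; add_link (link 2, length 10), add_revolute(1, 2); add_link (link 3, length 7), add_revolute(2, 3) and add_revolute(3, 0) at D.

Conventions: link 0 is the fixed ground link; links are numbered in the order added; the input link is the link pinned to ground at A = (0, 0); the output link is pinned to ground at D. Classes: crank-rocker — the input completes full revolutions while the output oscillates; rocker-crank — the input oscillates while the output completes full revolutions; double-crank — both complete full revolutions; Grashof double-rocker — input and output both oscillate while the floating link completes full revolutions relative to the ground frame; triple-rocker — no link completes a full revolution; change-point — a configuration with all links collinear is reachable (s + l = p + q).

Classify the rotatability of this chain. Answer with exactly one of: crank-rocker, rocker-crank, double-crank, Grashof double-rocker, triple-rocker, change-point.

lengths: ground=9, input=10, coupler=10, output=7
sorted: s=7 (shortest), l=10 (longest), p+q=19
s + l = 17 vs p + q = 19
s + l < p + q (Grashof) with shortest = output link → rocker-crank

rocker-crank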